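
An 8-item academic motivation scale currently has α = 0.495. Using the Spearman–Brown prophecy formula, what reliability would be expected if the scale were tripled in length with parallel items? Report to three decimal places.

Length factor m = 3
α' = m·α / (1 + (m−1)·α)
   = 3 × 0.495 / (1 + (3 − 1) × 0.495)
   = 1.4850 / 1.9900 = 0.746

predicted reliability = 0.746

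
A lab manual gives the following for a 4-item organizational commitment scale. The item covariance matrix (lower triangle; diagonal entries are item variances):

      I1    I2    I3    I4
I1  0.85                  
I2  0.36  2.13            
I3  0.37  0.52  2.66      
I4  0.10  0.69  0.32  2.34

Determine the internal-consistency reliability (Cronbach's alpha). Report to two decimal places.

Σσ²ᵢ = 0.85 + 2.13 + 2.66 + 2.34 = 7.98
Sum of off-diagonal covariances = 2.36
σ²_total = 7.98 + 2 × 2.36 = 12.70
α = (k/(k−1))·(1 − Σσ²ᵢ/σ²_total) = (4/3)·(1 − 7.98/12.70) = 0.50

α = 0.50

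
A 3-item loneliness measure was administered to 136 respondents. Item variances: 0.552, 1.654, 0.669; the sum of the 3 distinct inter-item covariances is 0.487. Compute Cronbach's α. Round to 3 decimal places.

ΣVar(i) = 0.552 + 1.654 + 0.669 = 2.875
Sum of distinct covariances = 0.487
σ²_total = ΣVar(i) + 2·Σcov = 2.875 + 2 × 0.487 = 3.849
α = (3/2)·(1 − 2.875/3.849) = 0.380

Cronbach's α = 0.380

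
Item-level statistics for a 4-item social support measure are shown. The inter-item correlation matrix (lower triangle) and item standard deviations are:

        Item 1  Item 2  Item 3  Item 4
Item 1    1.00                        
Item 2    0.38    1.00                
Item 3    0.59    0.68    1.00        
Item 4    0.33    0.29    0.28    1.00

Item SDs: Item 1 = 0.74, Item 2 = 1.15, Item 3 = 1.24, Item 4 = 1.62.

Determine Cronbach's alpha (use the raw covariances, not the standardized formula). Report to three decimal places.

α = 0.700

Σσ²ᵢ = 0.74² + 1.15² + 1.24² + 1.62² = 6.0321
Covariances σ_ij = r_ij · s_i · s_j:
  σ(Item 1,Item 2) = 0.38 × 0.74 × 1.15 = 0.3234
  σ(Item 1,Item 3) = 0.59 × 0.74 × 1.24 = 0.5414
  σ(Item 1,Item 4) = 0.33 × 0.74 × 1.62 = 0.3956
  σ(Item 2,Item 3) = 0.68 × 1.15 × 1.24 = 0.9697
  σ(Item 2,Item 4) = 0.29 × 1.15 × 1.62 = 0.5403
  σ(Item 3,Item 4) = 0.28 × 1.24 × 1.62 = 0.5625
σ²_T = Σσ²ᵢ + 2·Σσ_ij = 6.0321 + 2 × 3.3329 = 12.6979
α = (4/3)·(1 − 6.0321/12.6979) = 0.700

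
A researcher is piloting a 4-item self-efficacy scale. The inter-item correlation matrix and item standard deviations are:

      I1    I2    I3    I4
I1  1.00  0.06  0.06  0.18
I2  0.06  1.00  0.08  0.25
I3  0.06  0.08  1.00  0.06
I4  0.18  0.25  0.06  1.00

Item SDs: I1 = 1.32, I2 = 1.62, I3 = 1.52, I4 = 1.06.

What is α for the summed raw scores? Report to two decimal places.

α = 0.32

Σσ²ᵢ = 1.32² + 1.62² + 1.52² + 1.06² = 7.8008
Covariances σ_ij = r_ij · s_i · s_j:
  σ(I1,I2) = 0.06 × 1.32 × 1.62 = 0.1283
  σ(I1,I3) = 0.06 × 1.32 × 1.52 = 0.1204
  σ(I1,I4) = 0.18 × 1.32 × 1.06 = 0.2519
  σ(I2,I3) = 0.08 × 1.62 × 1.52 = 0.1970
  σ(I2,I4) = 0.25 × 1.62 × 1.06 = 0.4293
  σ(I3,I4) = 0.06 × 1.52 × 1.06 = 0.0967
σ²_T = Σσ²ᵢ + 2·Σσ_ij = 7.8008 + 2 × 1.2236 = 10.2480
α = (4/3)·(1 − 7.8008/10.2480) = 0.32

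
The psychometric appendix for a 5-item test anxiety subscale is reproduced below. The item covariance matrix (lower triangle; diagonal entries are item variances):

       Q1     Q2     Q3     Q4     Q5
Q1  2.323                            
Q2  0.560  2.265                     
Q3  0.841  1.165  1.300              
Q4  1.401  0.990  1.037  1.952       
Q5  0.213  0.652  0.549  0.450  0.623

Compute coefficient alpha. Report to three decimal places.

sum of item variances = 2.323 + 2.265 + 1.300 + 1.952 + 0.623 = 8.463
Sum of the distinct covariances = 7.858
total variance = 8.463 + 2 × 7.858 = 24.179
α = (k/(k−1))·(1 − sum of item variances/total variance) = (5/4)·(1 − 8.463/24.179) = 0.812

α = 0.812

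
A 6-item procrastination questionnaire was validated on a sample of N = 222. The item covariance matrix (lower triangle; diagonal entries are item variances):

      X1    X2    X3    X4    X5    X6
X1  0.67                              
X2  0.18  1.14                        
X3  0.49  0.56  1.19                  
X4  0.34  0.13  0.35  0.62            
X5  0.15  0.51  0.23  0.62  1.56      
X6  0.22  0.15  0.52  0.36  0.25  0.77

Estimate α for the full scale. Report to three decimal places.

ΣVar(i) = 0.67 + 1.14 + 1.19 + 0.62 + 1.56 + 0.77 = 5.95
Sum of off-diagonal covariances = 5.06
σ²_total = 5.95 + 2 × 5.06 = 16.07
α = (k/(k−1))·(1 − ΣVar(i)/σ²_total) = (6/5)·(1 − 5.95/16.07) = 0.756

α = 0.756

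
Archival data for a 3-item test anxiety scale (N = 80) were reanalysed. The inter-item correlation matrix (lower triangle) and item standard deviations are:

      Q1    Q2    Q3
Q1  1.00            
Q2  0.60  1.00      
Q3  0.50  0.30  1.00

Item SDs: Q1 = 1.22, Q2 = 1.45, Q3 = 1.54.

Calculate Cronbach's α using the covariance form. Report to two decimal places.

Σσ²ᵢ = 1.22² + 1.45² + 1.54² = 5.9625
Covariances σ_ij = r_ij · s_i · s_j:
  σ(Q1,Q2) = 0.60 × 1.22 × 1.45 = 1.0614
  σ(Q1,Q3) = 0.50 × 1.22 × 1.54 = 0.9394
  σ(Q2,Q3) = 0.30 × 1.45 × 1.54 = 0.6699
σ²_T = Σσ²ᵢ + 2·Σσ_ij = 5.9625 + 2 × 2.6707 = 11.3039
α = (3/2)·(1 − 5.9625/11.3039) = 0.71

Cronbach's α = 0.71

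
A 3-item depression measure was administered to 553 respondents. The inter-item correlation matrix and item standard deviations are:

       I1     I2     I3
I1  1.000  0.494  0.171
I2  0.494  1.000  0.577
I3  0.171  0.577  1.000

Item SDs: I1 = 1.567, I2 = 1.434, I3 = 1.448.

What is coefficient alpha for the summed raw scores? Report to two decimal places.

Σσ²ᵢ = 1.567² + 1.434² + 1.448² = 6.6085
Covariances σ_ij = r_ij · s_i · s_j:
  σ(I1,I2) = 0.494 × 1.567 × 1.434 = 1.1101
  σ(I1,I3) = 0.171 × 1.567 × 1.448 = 0.3880
  σ(I2,I3) = 0.577 × 1.434 × 1.448 = 1.1981
σ²_T = Σσ²ᵢ + 2·Σσ_ij = 6.6085 + 2 × 2.6962 = 12.0009
α = (3/2)·(1 − 6.6085/12.0009) = 0.67

coefficient alpha = 0.67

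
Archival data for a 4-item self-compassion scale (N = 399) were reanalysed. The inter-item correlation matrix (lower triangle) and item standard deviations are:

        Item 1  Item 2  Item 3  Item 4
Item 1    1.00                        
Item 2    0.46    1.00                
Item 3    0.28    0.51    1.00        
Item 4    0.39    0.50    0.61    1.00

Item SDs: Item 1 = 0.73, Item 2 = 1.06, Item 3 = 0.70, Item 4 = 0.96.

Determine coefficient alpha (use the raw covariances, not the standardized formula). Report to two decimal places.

Σσ²ᵢ = 0.73² + 1.06² + 0.70² + 0.96² = 3.0681
Covariances σ_ij = r_ij · s_i · s_j:
  σ(Item 1,Item 2) = 0.46 × 0.73 × 1.06 = 0.3559
  σ(Item 1,Item 3) = 0.28 × 0.73 × 0.70 = 0.1431
  σ(Item 1,Item 4) = 0.39 × 0.73 × 0.96 = 0.2733
  σ(Item 2,Item 3) = 0.51 × 1.06 × 0.70 = 0.3784
  σ(Item 2,Item 4) = 0.50 × 1.06 × 0.96 = 0.5088
  σ(Item 3,Item 4) = 0.61 × 0.70 × 0.96 = 0.4099
σ²_T = Σσ²ᵢ + 2·Σσ_ij = 3.0681 + 2 × 2.0694 = 7.2069
α = (4/3)·(1 − 3.0681/7.2069) = 0.77

coefficient alpha = 0.77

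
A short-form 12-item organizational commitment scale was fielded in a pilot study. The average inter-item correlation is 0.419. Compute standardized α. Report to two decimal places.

α = 0.90

Standardized α = k·r̄ / (1 + (k−1)·r̄) = 12 × 0.419 / (1 + 11 × 0.419)
  = 5.0280 / 5.6090 = 0.90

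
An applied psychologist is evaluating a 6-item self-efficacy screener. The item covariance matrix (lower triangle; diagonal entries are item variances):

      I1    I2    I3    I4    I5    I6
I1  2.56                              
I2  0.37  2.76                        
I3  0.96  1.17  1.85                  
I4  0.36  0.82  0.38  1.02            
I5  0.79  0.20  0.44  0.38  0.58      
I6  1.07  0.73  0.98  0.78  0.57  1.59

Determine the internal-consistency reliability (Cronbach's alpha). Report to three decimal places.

Cronbach's alpha = 0.791

Σσ²ᵢ = 2.56 + 2.76 + 1.85 + 1.02 + 0.58 + 1.59 = 10.36
Sum of off-diagonal covariances = 10.00
Var(T) = 10.36 + 2 × 10.00 = 30.36
α = (k/(k−1))·(1 − Σσ²ᵢ/Var(T)) = (6/5)·(1 − 10.36/30.36) = 0.791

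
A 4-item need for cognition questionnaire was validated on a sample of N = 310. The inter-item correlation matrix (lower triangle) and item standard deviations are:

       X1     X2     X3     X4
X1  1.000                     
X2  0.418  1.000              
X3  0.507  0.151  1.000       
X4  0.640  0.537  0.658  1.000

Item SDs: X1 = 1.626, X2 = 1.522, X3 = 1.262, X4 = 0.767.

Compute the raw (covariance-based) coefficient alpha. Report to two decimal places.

Σσ²ᵢ = 1.626² + 1.522² + 1.262² + 0.767² = 7.1413
Covariances σ_ij = r_ij · s_i · s_j:
  σ(X1,X2) = 0.418 × 1.626 × 1.522 = 1.0345
  σ(X1,X3) = 0.507 × 1.626 × 1.262 = 1.0404
  σ(X1,X4) = 0.640 × 1.626 × 0.767 = 0.7982
  σ(X2,X3) = 0.151 × 1.522 × 1.262 = 0.2900
  σ(X2,X4) = 0.537 × 1.522 × 0.767 = 0.6269
  σ(X3,X4) = 0.658 × 1.262 × 0.767 = 0.6369
σ²_T = Σσ²ᵢ + 2·Σσ_ij = 7.1413 + 2 × 4.4269 = 15.9951
α = (4/3)·(1 − 7.1413/15.9951) = 0.74

α = 0.74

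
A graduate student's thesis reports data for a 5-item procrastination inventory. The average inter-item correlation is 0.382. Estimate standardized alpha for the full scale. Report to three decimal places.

Standardized α = k·r̄ / (1 + (k−1)·r̄) = 5 × 0.382 / (1 + 4 × 0.382)
  = 1.9100 / 2.5280 = 0.756

standardized alpha = 0.756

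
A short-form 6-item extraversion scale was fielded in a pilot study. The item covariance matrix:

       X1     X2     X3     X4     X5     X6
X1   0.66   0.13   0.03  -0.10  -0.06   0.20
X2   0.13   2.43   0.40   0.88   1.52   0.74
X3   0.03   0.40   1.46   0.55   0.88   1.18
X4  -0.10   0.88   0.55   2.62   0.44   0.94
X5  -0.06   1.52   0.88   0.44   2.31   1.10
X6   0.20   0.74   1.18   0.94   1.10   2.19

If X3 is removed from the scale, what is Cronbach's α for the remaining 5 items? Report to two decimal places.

Remaining items: X1, X2, X4, X5, X6 (k = 5).
Σσ²ᵢ = 0.66 + 2.43 + 2.62 + 2.31 + 2.19 = 10.21
Var(T) = 10.21 + 2 × 5.79 = 21.79
α (item deleted) = (5/4)·(1 − 10.21/21.79) = 0.66

Cronbach's α = 0.66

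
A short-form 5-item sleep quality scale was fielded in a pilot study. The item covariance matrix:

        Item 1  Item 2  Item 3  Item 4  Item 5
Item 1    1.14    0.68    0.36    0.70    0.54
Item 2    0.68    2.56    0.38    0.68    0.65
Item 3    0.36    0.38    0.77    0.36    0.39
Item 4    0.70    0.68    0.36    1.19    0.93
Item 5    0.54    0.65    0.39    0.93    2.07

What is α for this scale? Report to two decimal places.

Σσᵢ² = 1.14 + 2.56 + 0.77 + 1.19 + 2.07 = 7.73
Sum of off-diagonal covariances = 5.67
Var(T) = 7.73 + 2 × 5.67 = 19.07
α = (k/(k−1))·(1 − Σσᵢ²/Var(T)) = (5/4)·(1 − 7.73/19.07) = 0.74

α = 0.74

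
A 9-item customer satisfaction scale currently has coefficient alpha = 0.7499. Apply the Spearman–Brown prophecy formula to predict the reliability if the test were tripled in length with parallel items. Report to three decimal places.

predicted reliability = 0.900

Length factor m = 3
α' = m·α / (1 + (m−1)·α)
   = 3 × 0.7499 / (1 + (3 − 1) × 0.7499)
   = 2.2497 / 2.4998 = 0.900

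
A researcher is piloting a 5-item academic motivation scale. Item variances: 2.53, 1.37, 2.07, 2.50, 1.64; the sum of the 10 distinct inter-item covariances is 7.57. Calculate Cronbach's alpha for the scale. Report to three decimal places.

ΣVar(i) = 2.53 + 1.37 + 2.07 + 2.50 + 1.64 = 10.11
Sum of distinct covariances = 7.57
Var(T) = ΣVar(i) + 2·Σcov = 10.11 + 2 × 7.57 = 25.25
α = (5/4)·(1 − 10.11/25.25) = 0.750

Cronbach's alpha = 0.750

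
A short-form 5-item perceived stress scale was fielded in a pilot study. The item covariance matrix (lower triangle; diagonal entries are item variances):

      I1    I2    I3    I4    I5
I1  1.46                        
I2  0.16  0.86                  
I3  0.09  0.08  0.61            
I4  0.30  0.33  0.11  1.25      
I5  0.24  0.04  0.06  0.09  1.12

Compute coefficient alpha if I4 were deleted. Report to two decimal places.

α = 0.33

Remaining items: I1, I2, I3, I5 (k = 4).
ΣVar(i) = 1.46 + 0.86 + 0.61 + 1.12 = 4.05
total variance = 4.05 + 2 × 0.67 = 5.39
α (item deleted) = (4/3)·(1 − 4.05/5.39) = 0.33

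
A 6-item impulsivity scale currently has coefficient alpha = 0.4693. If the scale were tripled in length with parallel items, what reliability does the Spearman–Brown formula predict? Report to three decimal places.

predicted reliability = 0.726

Length factor m = 3
α' = m·α / (1 + (m−1)·α)
   = 3 × 0.4693 / (1 + (3 − 1) × 0.4693)
   = 1.4079 / 1.9386 = 0.726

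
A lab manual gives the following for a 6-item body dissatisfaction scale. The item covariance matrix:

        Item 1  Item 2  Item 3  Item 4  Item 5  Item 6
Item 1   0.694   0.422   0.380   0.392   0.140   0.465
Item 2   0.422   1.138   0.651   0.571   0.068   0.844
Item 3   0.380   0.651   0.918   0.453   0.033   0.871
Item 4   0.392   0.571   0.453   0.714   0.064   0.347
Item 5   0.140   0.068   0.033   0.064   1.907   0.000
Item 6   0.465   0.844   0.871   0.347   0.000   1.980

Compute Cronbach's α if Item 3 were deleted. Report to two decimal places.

Remaining items: Item 1, Item 2, Item 4, Item 5, Item 6 (k = 5).
ΣVar(i) = 0.694 + 1.138 + 0.714 + 1.907 + 1.980 = 6.433
σ²_T = 6.433 + 2 × 3.313 = 13.059
α (item deleted) = (5/4)·(1 − 6.433/13.059) = 0.63

Cronbach's α = 0.63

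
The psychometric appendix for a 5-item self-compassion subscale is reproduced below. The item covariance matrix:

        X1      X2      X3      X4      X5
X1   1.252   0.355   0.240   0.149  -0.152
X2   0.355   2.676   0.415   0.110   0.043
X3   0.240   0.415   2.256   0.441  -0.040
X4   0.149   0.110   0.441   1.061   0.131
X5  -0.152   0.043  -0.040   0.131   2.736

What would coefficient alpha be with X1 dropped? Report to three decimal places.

Remaining items: X2, X3, X4, X5 (k = 4).
Σσ²ᵢ = 2.676 + 2.256 + 1.061 + 2.736 = 8.729
σ²_T = 8.729 + 2 × 1.100 = 10.929
α (item deleted) = (4/3)·(1 − 8.729/10.929) = 0.268

coefficient alpha = 0.268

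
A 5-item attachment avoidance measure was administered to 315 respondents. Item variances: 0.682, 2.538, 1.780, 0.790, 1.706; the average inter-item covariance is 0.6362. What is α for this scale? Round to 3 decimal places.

α = 0.787

ΣVar(i) = 0.682 + 2.538 + 1.780 + 0.790 + 1.706 = 7.496
Sum of the 10 distinct covariances = 10 × 0.6362 = 6.3620
total variance = ΣVar(i) + 2·Σcov = 7.496 + 2 × 6.3620 = 20.2200
α = (5/4)·(1 − 7.496/20.2200) = 0.787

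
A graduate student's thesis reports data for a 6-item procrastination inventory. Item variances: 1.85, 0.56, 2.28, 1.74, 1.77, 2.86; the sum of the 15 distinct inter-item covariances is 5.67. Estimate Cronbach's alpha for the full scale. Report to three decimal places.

Σσᵢ² = 1.85 + 0.56 + 2.28 + 1.74 + 1.77 + 2.86 = 11.06
Sum of distinct covariances = 5.67
σ²_total = Σσᵢ² + 2·Σcov = 11.06 + 2 × 5.67 = 22.40
α = (6/5)·(1 − 11.06/22.40) = 0.607

α = 0.607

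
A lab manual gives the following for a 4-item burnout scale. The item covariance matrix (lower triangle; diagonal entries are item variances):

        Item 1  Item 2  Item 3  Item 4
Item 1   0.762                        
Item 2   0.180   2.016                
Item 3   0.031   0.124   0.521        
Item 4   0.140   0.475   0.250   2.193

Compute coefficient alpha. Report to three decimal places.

α = 0.405

Σσ²ᵢ = 0.762 + 2.016 + 0.521 + 2.193 = 5.492
Sum of off-diagonal covariances = 1.200
σ²_total = 5.492 + 2 × 1.200 = 7.892
α = (k/(k−1))·(1 − Σσ²ᵢ/σ²_total) = (4/3)·(1 − 5.492/7.892) = 0.405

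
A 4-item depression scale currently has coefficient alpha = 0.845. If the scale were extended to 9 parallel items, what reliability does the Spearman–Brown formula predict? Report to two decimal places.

Length factor m = 9/4 = 2.2500
α' = m·α / (1 + (m−1)·α)
   = 9/4 × 0.845 / (1 + (9/4 − 1) × 0.845)
   = 1.9012 / 2.0562 = 0.92

predicted reliability = 0.92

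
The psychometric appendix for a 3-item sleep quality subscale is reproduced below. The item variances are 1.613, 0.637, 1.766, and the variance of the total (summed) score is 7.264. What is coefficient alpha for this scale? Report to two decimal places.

α = 0.67

sum of item variances = 1.613 + 0.637 + 1.766 = 4.016
α = (k/(k−1))·(1 − sum of item variances/σ²_T) = (3/2)·(1 − 4.016/7.264) = 0.67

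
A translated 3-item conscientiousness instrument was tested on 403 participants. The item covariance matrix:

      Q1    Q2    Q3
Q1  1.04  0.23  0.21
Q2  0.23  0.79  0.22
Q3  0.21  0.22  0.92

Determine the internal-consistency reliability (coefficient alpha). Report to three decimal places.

Σσᵢ² = 1.04 + 0.79 + 0.92 = 2.75
Σ_{i<j} σ_ij = 0.66
Var(T) = 2.75 + 2 × 0.66 = 4.07
α = (k/(k−1))·(1 − Σσᵢ²/Var(T)) = (3/2)·(1 − 2.75/4.07) = 0.486

coefficient alpha = 0.486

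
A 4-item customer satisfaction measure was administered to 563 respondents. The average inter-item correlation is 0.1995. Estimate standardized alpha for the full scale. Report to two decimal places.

Standardized α = k·r̄ / (1 + (k−1)·r̄) = 4 × 0.1995 / (1 + 3 × 0.1995)
  = 0.7980 / 1.5985 = 0.50

α = 0.50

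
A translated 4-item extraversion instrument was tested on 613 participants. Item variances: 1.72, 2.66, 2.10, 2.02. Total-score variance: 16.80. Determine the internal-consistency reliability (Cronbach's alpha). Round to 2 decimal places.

Σσᵢ² = 1.72 + 2.66 + 2.10 + 2.02 = 8.50
α = (k/(k−1))·(1 − Σσᵢ²/σ²_total) = (4/3)·(1 − 8.50/16.80) = 0.66

Cronbach's alpha = 0.66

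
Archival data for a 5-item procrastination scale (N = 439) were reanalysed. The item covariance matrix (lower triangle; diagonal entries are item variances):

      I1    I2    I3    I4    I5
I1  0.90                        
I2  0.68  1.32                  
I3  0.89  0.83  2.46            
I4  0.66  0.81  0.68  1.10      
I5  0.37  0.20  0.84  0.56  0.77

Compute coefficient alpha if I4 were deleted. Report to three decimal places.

α = 0.777

Remaining items: I1, I2, I3, I5 (k = 4).
sum of item variances = 0.90 + 1.32 + 2.46 + 0.77 = 5.45
total variance = 5.45 + 2 × 3.81 = 13.07
α (item deleted) = (4/3)·(1 − 5.45/13.07) = 0.777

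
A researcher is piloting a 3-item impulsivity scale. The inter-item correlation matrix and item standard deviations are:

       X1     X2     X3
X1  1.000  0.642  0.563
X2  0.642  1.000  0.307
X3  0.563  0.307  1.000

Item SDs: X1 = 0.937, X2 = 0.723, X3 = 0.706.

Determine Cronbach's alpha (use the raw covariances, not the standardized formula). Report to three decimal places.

Cronbach's alpha = 0.756

Σσ²ᵢ = 0.937² + 0.723² + 0.706² = 1.8991
Covariances σ_ij = r_ij · s_i · s_j:
  σ(X1,X2) = 0.642 × 0.937 × 0.723 = 0.4349
  σ(X1,X3) = 0.563 × 0.937 × 0.706 = 0.3724
  σ(X2,X3) = 0.307 × 0.723 × 0.706 = 0.1567
σ²_T = Σσ²ᵢ + 2·Σσ_ij = 1.8991 + 2 × 0.9640 = 3.8271
α = (3/2)·(1 − 1.8991/3.8271) = 0.756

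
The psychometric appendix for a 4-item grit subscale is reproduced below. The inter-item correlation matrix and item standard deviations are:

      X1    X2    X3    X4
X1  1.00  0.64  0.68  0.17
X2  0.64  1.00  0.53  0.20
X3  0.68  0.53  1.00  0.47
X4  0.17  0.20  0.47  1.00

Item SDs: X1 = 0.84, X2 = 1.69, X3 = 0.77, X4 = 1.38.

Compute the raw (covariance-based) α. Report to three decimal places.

α = 0.685

Σσ²ᵢ = 0.84² + 1.69² + 0.77² + 1.38² = 6.0590
Covariances σ_ij = r_ij · s_i · s_j:
  σ(X1,X2) = 0.64 × 0.84 × 1.69 = 0.9085
  σ(X1,X3) = 0.68 × 0.84 × 0.77 = 0.4398
  σ(X1,X4) = 0.17 × 0.84 × 1.38 = 0.1971
  σ(X2,X3) = 0.53 × 1.69 × 0.77 = 0.6897
  σ(X2,X4) = 0.20 × 1.69 × 1.38 = 0.4664
  σ(X3,X4) = 0.47 × 0.77 × 1.38 = 0.4994
σ²_T = Σσ²ᵢ + 2·Σσ_ij = 6.0590 + 2 × 3.2009 = 12.4608
α = (4/3)·(1 − 6.0590/12.4608) = 0.685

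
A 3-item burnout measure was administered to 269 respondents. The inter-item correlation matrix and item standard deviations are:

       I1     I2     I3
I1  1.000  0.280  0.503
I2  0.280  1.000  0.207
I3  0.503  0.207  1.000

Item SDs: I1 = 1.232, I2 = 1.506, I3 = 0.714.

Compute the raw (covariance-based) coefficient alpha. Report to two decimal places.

α = 0.53

Σσ²ᵢ = 1.232² + 1.506² + 0.714² = 4.2957
Covariances σ_ij = r_ij · s_i · s_j:
  σ(I1,I2) = 0.280 × 1.232 × 1.506 = 0.5195
  σ(I1,I3) = 0.503 × 1.232 × 0.714 = 0.4425
  σ(I2,I3) = 0.207 × 1.506 × 0.714 = 0.2226
σ²_T = Σσ²ᵢ + 2·Σσ_ij = 4.2957 + 2 × 1.1846 = 6.6649
α = (3/2)·(1 − 4.2957/6.6649) = 0.53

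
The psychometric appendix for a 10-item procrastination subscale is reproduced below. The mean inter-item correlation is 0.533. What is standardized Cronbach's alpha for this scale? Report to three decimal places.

Standardized α = k·r̄ / (1 + (k−1)·r̄) = 10 × 0.533 / (1 + 9 × 0.533)
  = 5.3300 / 5.7970 = 0.919

standardized Cronbach's alpha = 0.919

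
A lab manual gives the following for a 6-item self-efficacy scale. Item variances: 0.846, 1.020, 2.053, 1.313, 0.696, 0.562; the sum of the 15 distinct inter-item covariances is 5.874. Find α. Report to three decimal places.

α = 0.773

Σσᵢ² = 0.846 + 1.020 + 2.053 + 1.313 + 0.696 + 0.562 = 6.490
Sum of distinct covariances = 5.874
σ²_total = Σσᵢ² + 2·Σcov = 6.490 + 2 × 5.874 = 18.238
α = (6/5)·(1 − 6.490/18.238) = 0.773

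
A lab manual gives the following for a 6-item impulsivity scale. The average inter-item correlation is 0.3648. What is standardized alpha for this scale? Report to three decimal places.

Standardized α = k·r̄ / (1 + (k−1)·r̄) = 6 × 0.3648 / (1 + 5 × 0.3648)
  = 2.1888 / 2.8240 = 0.775

α = 0.775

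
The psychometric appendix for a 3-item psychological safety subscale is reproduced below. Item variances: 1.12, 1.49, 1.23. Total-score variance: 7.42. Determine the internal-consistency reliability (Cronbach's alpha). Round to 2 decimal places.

Cronbach's alpha = 0.72

ΣVar(i) = 1.12 + 1.49 + 1.23 = 3.84
α = (k/(k−1))·(1 − ΣVar(i)/σ²_T) = (3/2)·(1 − 3.84/7.42) = 0.72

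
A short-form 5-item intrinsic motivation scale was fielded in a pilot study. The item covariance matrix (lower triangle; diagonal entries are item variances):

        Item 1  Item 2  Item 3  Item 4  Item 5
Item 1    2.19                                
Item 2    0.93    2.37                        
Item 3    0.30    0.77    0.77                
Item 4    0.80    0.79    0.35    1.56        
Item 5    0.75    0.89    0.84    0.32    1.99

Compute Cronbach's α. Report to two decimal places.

α = 0.75

sum of item variances = 2.19 + 2.37 + 0.77 + 1.56 + 1.99 = 8.88
Sum of the distinct covariances = 6.74
Var(T) = 8.88 + 2 × 6.74 = 22.36
α = (k/(k−1))·(1 − sum of item variances/Var(T)) = (5/4)·(1 − 8.88/22.36) = 0.75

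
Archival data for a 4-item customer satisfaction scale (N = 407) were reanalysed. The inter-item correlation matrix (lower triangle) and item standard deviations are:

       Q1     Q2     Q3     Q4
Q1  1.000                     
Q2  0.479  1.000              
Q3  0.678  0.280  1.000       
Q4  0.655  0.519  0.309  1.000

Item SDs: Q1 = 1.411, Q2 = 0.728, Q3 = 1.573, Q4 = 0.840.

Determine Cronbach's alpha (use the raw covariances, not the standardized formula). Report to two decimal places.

Σσ²ᵢ = 1.411² + 0.728² + 1.573² + 0.840² = 5.7008
Covariances σ_ij = r_ij · s_i · s_j:
  σ(Q1,Q2) = 0.479 × 1.411 × 0.728 = 0.4920
  σ(Q1,Q3) = 0.678 × 1.411 × 1.573 = 1.5048
  σ(Q1,Q4) = 0.655 × 1.411 × 0.840 = 0.7763
  σ(Q2,Q3) = 0.280 × 0.728 × 1.573 = 0.3206
  σ(Q2,Q4) = 0.519 × 0.728 × 0.840 = 0.3174
  σ(Q3,Q4) = 0.309 × 1.573 × 0.840 = 0.4083
σ²_T = Σσ²ᵢ + 2·Σσ_ij = 5.7008 + 2 × 3.8194 = 13.3396
α = (4/3)·(1 − 5.7008/13.3396) = 0.76

Cronbach's alpha = 0.76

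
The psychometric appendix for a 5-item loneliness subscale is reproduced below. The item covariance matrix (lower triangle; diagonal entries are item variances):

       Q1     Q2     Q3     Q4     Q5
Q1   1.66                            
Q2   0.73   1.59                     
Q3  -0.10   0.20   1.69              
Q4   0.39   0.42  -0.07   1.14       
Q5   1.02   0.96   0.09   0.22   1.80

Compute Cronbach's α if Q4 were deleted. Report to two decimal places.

Cronbach's α = 0.62

Remaining items: Q1, Q2, Q3, Q5 (k = 4).
Σσᵢ² = 1.66 + 1.59 + 1.69 + 1.80 = 6.74
σ²_total = 6.74 + 2 × 2.90 = 12.54
α (item deleted) = (4/3)·(1 − 6.74/12.54) = 0.62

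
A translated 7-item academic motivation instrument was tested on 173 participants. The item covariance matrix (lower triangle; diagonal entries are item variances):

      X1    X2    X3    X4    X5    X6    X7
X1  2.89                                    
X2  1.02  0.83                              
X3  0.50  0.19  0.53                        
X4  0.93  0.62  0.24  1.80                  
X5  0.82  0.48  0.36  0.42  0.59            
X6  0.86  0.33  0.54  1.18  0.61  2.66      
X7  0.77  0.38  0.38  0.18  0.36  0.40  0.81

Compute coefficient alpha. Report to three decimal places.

α = 0.812

sum of item variances = 2.89 + 0.83 + 0.53 + 1.80 + 0.59 + 2.66 + 0.81 = 10.11
Σ_{i<j} σ_ij = 11.57
total variance = 10.11 + 2 × 11.57 = 33.25
α = (k/(k−1))·(1 − sum of item variances/total variance) = (7/6)·(1 − 10.11/33.25) = 0.812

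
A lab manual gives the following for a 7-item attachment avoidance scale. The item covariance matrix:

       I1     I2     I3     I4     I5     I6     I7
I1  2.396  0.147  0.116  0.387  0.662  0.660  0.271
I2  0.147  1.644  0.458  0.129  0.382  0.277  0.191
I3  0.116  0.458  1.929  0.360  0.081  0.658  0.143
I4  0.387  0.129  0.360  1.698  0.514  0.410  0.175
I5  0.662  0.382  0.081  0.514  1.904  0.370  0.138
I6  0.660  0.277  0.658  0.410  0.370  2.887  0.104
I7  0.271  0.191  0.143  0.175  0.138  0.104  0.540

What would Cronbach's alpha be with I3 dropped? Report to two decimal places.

Remaining items: I1, I2, I4, I5, I6, I7 (k = 6).
ΣVar(i) = 2.396 + 1.644 + 1.698 + 1.904 + 2.887 + 0.540 = 11.069
total variance = 11.069 + 2 × 4.817 = 20.703
α (item deleted) = (6/5)·(1 − 11.069/20.703) = 0.56

α = 0.56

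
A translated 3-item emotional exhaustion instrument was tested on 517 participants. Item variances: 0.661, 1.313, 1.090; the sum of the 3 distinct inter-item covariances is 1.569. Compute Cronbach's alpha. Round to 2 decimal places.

Cronbach's alpha = 0.76

ΣVar(i) = 0.661 + 1.313 + 1.090 = 3.064
Sum of distinct covariances = 1.569
total variance = ΣVar(i) + 2·Σcov = 3.064 + 2 × 1.569 = 6.202
α = (3/2)·(1 − 3.064/6.202) = 0.76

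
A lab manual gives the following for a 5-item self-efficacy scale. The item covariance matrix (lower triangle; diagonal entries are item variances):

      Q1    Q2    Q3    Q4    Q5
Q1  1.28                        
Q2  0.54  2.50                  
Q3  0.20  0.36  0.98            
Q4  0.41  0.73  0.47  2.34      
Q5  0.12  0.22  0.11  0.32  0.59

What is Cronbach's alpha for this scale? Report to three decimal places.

Cronbach's alpha = 0.594

sum of item variances = 1.28 + 2.50 + 0.98 + 2.34 + 0.59 = 7.69
Σ_{i<j} σ_ij = 3.48
σ²_T = 7.69 + 2 × 3.48 = 14.65
α = (k/(k−1))·(1 − sum of item variances/σ²_T) = (5/4)·(1 − 7.69/14.65) = 0.594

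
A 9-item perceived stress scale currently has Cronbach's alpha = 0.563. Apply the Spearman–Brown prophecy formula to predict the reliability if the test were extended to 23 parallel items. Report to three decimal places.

predicted reliability = 0.767

Length factor m = 23/9 = 2.5556
α' = m·α / (1 + (m−1)·α)
   = 23/9 × 0.563 / (1 + (23/9 − 1) × 0.563)
   = 1.4388 / 1.8758 = 0.767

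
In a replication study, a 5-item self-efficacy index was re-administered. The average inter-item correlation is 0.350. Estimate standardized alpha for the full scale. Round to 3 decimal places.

α = 0.729

Standardized α = k·r̄ / (1 + (k−1)·r̄) = 5 × 0.350 / (1 + 4 × 0.350)
  = 1.7500 / 2.4000 = 0.729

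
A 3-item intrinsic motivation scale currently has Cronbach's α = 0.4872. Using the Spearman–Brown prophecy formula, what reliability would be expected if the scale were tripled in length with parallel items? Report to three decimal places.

Length factor m = 3
α' = m·α / (1 + (m−1)·α)
   = 3 × 0.4872 / (1 + (3 − 1) × 0.4872)
   = 1.4616 / 1.9744 = 0.740

predicted reliability = 0.740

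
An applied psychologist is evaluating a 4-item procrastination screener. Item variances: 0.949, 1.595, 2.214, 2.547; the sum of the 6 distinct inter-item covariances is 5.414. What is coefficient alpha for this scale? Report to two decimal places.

sum of item variances = 0.949 + 1.595 + 2.214 + 2.547 = 7.305
Sum of distinct covariances = 5.414
σ²_total = sum of item variances + 2·Σcov = 7.305 + 2 × 5.414 = 18.133
α = (4/3)·(1 − 7.305/18.133) = 0.80

α = 0.80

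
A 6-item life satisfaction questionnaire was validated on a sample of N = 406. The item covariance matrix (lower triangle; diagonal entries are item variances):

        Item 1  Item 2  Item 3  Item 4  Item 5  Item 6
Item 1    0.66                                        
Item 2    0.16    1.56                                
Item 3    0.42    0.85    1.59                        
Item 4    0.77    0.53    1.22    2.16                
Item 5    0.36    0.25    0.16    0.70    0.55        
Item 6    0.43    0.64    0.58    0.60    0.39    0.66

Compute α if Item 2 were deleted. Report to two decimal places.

α = 0.83

Remaining items: Item 1, Item 3, Item 4, Item 5, Item 6 (k = 5).
sum of item variances = 0.66 + 1.59 + 2.16 + 0.55 + 0.66 = 5.62
σ²_T = 5.62 + 2 × 5.63 = 16.88
α (item deleted) = (5/4)·(1 − 5.62/16.88) = 0.83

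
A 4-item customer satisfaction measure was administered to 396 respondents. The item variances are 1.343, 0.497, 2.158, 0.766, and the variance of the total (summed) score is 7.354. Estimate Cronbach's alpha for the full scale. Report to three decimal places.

Σσᵢ² = 1.343 + 0.497 + 2.158 + 0.766 = 4.764
α = (k/(k−1))·(1 − Σσᵢ²/σ²_T) = (4/3)·(1 − 4.764/7.354) = 0.470

α = 0.470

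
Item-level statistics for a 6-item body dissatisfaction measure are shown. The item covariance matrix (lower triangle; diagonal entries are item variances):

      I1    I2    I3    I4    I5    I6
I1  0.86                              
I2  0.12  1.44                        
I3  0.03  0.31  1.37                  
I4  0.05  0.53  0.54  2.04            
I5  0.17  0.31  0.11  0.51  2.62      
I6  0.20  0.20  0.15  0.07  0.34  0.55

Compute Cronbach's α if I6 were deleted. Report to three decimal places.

Remaining items: I1, I2, I3, I4, I5 (k = 5).
Σσ²ᵢ = 0.86 + 1.44 + 1.37 + 2.04 + 2.62 = 8.33
σ²_T = 8.33 + 2 × 2.68 = 13.69
α (item deleted) = (5/4)·(1 − 8.33/13.69) = 0.489

α = 0.489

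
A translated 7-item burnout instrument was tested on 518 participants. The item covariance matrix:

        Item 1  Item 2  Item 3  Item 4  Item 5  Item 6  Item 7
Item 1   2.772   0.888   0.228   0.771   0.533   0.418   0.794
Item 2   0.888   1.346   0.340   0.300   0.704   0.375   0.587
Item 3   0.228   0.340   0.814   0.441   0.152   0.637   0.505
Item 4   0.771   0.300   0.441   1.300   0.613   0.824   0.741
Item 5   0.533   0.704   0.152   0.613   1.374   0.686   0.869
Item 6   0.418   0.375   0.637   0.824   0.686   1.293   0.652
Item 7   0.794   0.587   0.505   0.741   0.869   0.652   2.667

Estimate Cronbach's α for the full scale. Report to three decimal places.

Cronbach's α = 0.789

Σσᵢ² = 2.772 + 1.346 + 0.814 + 1.300 + 1.374 + 1.293 + 2.667 = 11.566
Sum of off-diagonal covariances = 12.058
σ²_total = 11.566 + 2 × 12.058 = 35.682
α = (k/(k−1))·(1 − Σσᵢ²/σ²_total) = (7/6)·(1 − 11.566/35.682) = 0.789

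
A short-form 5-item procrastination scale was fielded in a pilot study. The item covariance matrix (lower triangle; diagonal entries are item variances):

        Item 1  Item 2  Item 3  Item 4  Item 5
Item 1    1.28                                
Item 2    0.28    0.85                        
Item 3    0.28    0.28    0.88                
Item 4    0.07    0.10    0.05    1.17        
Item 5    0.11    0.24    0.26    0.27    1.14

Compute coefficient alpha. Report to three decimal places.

Σσᵢ² = 1.28 + 0.85 + 0.88 + 1.17 + 1.14 = 5.32
Sum of off-diagonal covariances = 1.94
Var(T) = 5.32 + 2 × 1.94 = 9.20
α = (k/(k−1))·(1 − Σσᵢ²/Var(T)) = (5/4)·(1 − 5.32/9.20) = 0.527

coefficient alpha = 0.527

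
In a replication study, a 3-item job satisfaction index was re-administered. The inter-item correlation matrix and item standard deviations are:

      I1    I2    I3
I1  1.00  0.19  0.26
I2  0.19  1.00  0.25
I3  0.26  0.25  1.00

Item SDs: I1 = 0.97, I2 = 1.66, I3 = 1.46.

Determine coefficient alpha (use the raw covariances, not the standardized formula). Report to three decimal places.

Σσ²ᵢ = 0.97² + 1.66² + 1.46² = 5.8281
Covariances σ_ij = r_ij · s_i · s_j:
  σ(I1,I2) = 0.19 × 0.97 × 1.66 = 0.3059
  σ(I1,I3) = 0.26 × 0.97 × 1.46 = 0.3682
  σ(I2,I3) = 0.25 × 1.66 × 1.46 = 0.6059
σ²_T = Σσ²ᵢ + 2·Σσ_ij = 5.8281 + 2 × 1.2800 = 8.3881
α = (3/2)·(1 − 5.8281/8.3881) = 0.458

α = 0.458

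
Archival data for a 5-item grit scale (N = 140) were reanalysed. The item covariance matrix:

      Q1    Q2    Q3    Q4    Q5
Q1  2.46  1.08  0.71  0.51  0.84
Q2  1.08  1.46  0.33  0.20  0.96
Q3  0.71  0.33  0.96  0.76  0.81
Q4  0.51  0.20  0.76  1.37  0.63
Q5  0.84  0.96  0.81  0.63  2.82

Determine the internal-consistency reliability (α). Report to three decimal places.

α = 0.751

Σσᵢ² = 2.46 + 1.46 + 0.96 + 1.37 + 2.82 = 9.07
Sum of off-diagonal covariances = 6.83
total variance = 9.07 + 2 × 6.83 = 22.73
α = (k/(k−1))·(1 − Σσᵢ²/total variance) = (5/4)·(1 − 9.07/22.73) = 0.751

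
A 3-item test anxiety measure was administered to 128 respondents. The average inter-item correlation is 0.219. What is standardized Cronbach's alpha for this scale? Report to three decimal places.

Standardized α = k·r̄ / (1 + (k−1)·r̄) = 3 × 0.219 / (1 + 2 × 0.219)
  = 0.6570 / 1.4380 = 0.457

α = 0.457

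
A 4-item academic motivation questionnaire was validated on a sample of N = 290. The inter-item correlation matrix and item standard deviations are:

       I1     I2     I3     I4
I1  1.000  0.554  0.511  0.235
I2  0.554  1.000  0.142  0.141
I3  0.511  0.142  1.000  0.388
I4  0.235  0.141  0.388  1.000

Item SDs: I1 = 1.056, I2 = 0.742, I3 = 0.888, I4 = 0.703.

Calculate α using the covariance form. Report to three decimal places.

α = 0.672

Σσ²ᵢ = 1.056² + 0.742² + 0.888² + 0.703² = 2.9485
Covariances σ_ij = r_ij · s_i · s_j:
  σ(I1,I2) = 0.554 × 1.056 × 0.742 = 0.4341
  σ(I1,I3) = 0.511 × 1.056 × 0.888 = 0.4792
  σ(I1,I4) = 0.235 × 1.056 × 0.703 = 0.1745
  σ(I2,I3) = 0.142 × 0.742 × 0.888 = 0.0936
  σ(I2,I4) = 0.141 × 0.742 × 0.703 = 0.0735
  σ(I3,I4) = 0.388 × 0.888 × 0.703 = 0.2422
σ²_T = Σσ²ᵢ + 2·Σσ_ij = 2.9485 + 2 × 1.4971 = 5.9427
α = (4/3)·(1 − 2.9485/5.9427) = 0.672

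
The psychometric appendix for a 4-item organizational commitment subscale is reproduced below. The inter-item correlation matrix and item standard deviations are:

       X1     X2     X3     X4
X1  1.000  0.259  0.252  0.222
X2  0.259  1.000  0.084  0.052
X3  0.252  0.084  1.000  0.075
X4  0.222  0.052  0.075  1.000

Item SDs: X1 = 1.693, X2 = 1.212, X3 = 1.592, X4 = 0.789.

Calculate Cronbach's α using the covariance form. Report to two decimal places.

Σσ²ᵢ = 1.693² + 1.212² + 1.592² + 0.789² = 7.4922
Covariances σ_ij = r_ij · s_i · s_j:
  σ(X1,X2) = 0.259 × 1.693 × 1.212 = 0.5314
  σ(X1,X3) = 0.252 × 1.693 × 1.592 = 0.6792
  σ(X1,X4) = 0.222 × 1.693 × 0.789 = 0.2965
  σ(X2,X3) = 0.084 × 1.212 × 1.592 = 0.1621
  σ(X2,X4) = 0.052 × 1.212 × 0.789 = 0.0497
  σ(X3,X4) = 0.075 × 1.592 × 0.789 = 0.0942
σ²_T = Σσ²ᵢ + 2·Σσ_ij = 7.4922 + 2 × 1.8131 = 11.1184
α = (4/3)·(1 − 7.4922/11.1184) = 0.43

α = 0.43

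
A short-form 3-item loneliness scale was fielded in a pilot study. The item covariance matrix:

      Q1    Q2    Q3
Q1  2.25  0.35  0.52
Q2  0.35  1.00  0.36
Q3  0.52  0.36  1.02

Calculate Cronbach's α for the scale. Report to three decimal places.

α = 0.548

Σσᵢ² = 2.25 + 1.00 + 1.02 = 4.27
Σ_{i<j} σ_ij = 1.23
σ²_total = 4.27 + 2 × 1.23 = 6.73
α = (k/(k−1))·(1 − Σσᵢ²/σ²_total) = (3/2)·(1 − 4.27/6.73) = 0.548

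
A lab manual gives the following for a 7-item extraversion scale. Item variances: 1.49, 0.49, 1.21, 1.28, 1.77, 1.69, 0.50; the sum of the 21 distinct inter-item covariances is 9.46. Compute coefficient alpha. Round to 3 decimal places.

coefficient alpha = 0.807

Σσᵢ² = 1.49 + 0.49 + 1.21 + 1.28 + 1.77 + 1.69 + 0.50 = 8.43
Sum of distinct covariances = 9.46
total variance = Σσᵢ² + 2·Σcov = 8.43 + 2 × 9.46 = 27.35
α = (7/6)·(1 − 8.43/27.35) = 0.807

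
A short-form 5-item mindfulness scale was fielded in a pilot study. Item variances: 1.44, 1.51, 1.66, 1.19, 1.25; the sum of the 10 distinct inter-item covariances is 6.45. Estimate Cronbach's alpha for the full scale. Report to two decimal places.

sum of item variances = 1.44 + 1.51 + 1.66 + 1.19 + 1.25 = 7.05
Sum of distinct covariances = 6.45
σ²_T = sum of item variances + 2·Σcov = 7.05 + 2 × 6.45 = 19.95
α = (5/4)·(1 − 7.05/19.95) = 0.81

α = 0.81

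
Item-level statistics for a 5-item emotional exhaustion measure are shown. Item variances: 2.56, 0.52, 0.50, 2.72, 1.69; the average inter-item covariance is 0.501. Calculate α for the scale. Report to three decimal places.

α = 0.695

sum of item variances = 2.56 + 0.52 + 0.50 + 2.72 + 1.69 = 7.99
Sum of the 10 distinct covariances = 10 × 0.501 = 5.010
σ²_total = sum of item variances + 2·Σcov = 7.99 + 2 × 5.010 = 18.010
α = (5/4)·(1 − 7.99/18.010) = 0.695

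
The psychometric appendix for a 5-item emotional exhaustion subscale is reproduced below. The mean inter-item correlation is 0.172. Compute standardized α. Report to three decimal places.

Standardized α = k·r̄ / (1 + (k−1)·r̄) = 5 × 0.172 / (1 + 4 × 0.172)
  = 0.8600 / 1.6880 = 0.509

standardized α = 0.509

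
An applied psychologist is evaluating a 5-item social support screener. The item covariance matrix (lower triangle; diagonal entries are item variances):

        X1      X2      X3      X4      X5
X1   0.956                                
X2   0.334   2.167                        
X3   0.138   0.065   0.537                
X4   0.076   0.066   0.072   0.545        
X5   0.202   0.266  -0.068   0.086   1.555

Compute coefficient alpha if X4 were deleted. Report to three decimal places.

α = 0.352

Remaining items: X1, X2, X3, X5 (k = 4).
Σσᵢ² = 0.956 + 2.167 + 0.537 + 1.555 = 5.215
σ²_total = 5.215 + 2 × 0.937 = 7.089
α (item deleted) = (4/3)·(1 − 5.215/7.089) = 0.352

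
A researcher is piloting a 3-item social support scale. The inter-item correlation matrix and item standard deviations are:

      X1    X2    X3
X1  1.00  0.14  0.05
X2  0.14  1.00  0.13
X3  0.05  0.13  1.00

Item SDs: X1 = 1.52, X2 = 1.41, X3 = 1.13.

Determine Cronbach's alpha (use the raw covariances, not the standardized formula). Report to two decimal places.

Σσ²ᵢ = 1.52² + 1.41² + 1.13² = 5.5754
Covariances σ_ij = r_ij · s_i · s_j:
  σ(X1,X2) = 0.14 × 1.52 × 1.41 = 0.3000
  σ(X1,X3) = 0.05 × 1.52 × 1.13 = 0.0859
  σ(X2,X3) = 0.13 × 1.41 × 1.13 = 0.2071
σ²_T = Σσ²ᵢ + 2·Σσ_ij = 5.5754 + 2 × 0.5930 = 6.7614
α = (3/2)·(1 − 5.5754/6.7614) = 0.26

Cronbach's alpha = 0.26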